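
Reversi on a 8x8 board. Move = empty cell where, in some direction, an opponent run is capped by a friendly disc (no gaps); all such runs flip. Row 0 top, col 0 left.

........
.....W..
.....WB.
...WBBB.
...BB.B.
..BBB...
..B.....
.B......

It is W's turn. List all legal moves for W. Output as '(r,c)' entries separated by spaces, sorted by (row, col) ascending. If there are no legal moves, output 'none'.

(1,6): no bracket -> illegal
(1,7): no bracket -> illegal
(2,3): no bracket -> illegal
(2,4): no bracket -> illegal
(2,7): flips 1 -> legal
(3,2): no bracket -> illegal
(3,7): flips 4 -> legal
(4,1): no bracket -> illegal
(4,2): no bracket -> illegal
(4,5): flips 1 -> legal
(4,7): flips 1 -> legal
(5,1): no bracket -> illegal
(5,5): flips 1 -> legal
(5,6): no bracket -> illegal
(5,7): no bracket -> illegal
(6,0): no bracket -> illegal
(6,1): flips 3 -> legal
(6,3): flips 2 -> legal
(6,4): no bracket -> illegal
(6,5): no bracket -> illegal
(7,0): no bracket -> illegal
(7,2): no bracket -> illegal
(7,3): no bracket -> illegal

Answer: (2,7) (3,7) (4,5) (4,7) (5,5) (6,1) (6,3)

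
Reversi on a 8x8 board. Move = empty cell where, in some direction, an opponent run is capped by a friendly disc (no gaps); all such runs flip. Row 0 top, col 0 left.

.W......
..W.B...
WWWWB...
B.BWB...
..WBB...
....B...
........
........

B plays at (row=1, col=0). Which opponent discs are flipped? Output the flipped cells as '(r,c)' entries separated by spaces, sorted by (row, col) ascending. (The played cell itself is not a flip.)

Answer: (2,0) (2,1)

Derivation:
Dir NW: edge -> no flip
Dir N: first cell '.' (not opp) -> no flip
Dir NE: opp run (0,1), next=edge -> no flip
Dir W: edge -> no flip
Dir E: first cell '.' (not opp) -> no flip
Dir SW: edge -> no flip
Dir S: opp run (2,0) capped by B -> flip
Dir SE: opp run (2,1) capped by B -> flip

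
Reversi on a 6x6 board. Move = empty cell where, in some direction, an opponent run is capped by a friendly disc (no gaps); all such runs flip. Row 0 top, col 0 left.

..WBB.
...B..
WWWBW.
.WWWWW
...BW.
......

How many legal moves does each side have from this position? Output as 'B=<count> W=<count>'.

-- B to move --
(0,1): flips 1 -> legal
(1,0): flips 2 -> legal
(1,1): no bracket -> illegal
(1,2): no bracket -> illegal
(1,4): no bracket -> illegal
(1,5): no bracket -> illegal
(2,5): flips 2 -> legal
(3,0): no bracket -> illegal
(4,0): flips 2 -> legal
(4,1): flips 1 -> legal
(4,2): no bracket -> illegal
(4,5): flips 2 -> legal
(5,3): no bracket -> illegal
(5,4): no bracket -> illegal
(5,5): no bracket -> illegal
B mobility = 6
-- W to move --
(0,5): flips 2 -> legal
(1,2): flips 1 -> legal
(1,4): flips 1 -> legal
(1,5): no bracket -> illegal
(4,2): flips 1 -> legal
(5,2): flips 1 -> legal
(5,3): flips 1 -> legal
(5,4): flips 1 -> legal
W mobility = 7

Answer: B=6 W=7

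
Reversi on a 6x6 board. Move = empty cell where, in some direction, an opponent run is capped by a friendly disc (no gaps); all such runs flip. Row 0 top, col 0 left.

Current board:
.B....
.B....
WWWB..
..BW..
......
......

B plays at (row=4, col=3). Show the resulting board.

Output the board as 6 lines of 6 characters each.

Place B at (4,3); scan 8 dirs for brackets.
Dir NW: first cell 'B' (not opp) -> no flip
Dir N: opp run (3,3) capped by B -> flip
Dir NE: first cell '.' (not opp) -> no flip
Dir W: first cell '.' (not opp) -> no flip
Dir E: first cell '.' (not opp) -> no flip
Dir SW: first cell '.' (not opp) -> no flip
Dir S: first cell '.' (not opp) -> no flip
Dir SE: first cell '.' (not opp) -> no flip
All flips: (3,3)

Answer: .B....
.B....
WWWB..
..BB..
...B..
......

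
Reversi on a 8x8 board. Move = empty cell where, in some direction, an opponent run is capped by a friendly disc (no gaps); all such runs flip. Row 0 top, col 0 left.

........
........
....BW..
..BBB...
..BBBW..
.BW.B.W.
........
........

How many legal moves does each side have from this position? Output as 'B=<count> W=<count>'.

-- B to move --
(1,4): no bracket -> illegal
(1,5): no bracket -> illegal
(1,6): flips 1 -> legal
(2,6): flips 1 -> legal
(3,5): no bracket -> illegal
(3,6): flips 1 -> legal
(4,1): no bracket -> illegal
(4,6): flips 1 -> legal
(4,7): no bracket -> illegal
(5,3): flips 1 -> legal
(5,5): no bracket -> illegal
(5,7): no bracket -> illegal
(6,1): flips 1 -> legal
(6,2): flips 1 -> legal
(6,3): no bracket -> illegal
(6,5): no bracket -> illegal
(6,6): no bracket -> illegal
(6,7): flips 2 -> legal
B mobility = 8
-- W to move --
(1,3): no bracket -> illegal
(1,4): no bracket -> illegal
(1,5): no bracket -> illegal
(2,1): no bracket -> illegal
(2,2): flips 2 -> legal
(2,3): flips 2 -> legal
(3,1): no bracket -> illegal
(3,5): no bracket -> illegal
(4,0): no bracket -> illegal
(4,1): flips 3 -> legal
(5,0): flips 1 -> legal
(5,3): no bracket -> illegal
(5,5): no bracket -> illegal
(6,0): no bracket -> illegal
(6,1): no bracket -> illegal
(6,2): no bracket -> illegal
(6,3): flips 1 -> legal
(6,4): no bracket -> illegal
(6,5): no bracket -> illegal
W mobility = 5

Answer: B=8 W=5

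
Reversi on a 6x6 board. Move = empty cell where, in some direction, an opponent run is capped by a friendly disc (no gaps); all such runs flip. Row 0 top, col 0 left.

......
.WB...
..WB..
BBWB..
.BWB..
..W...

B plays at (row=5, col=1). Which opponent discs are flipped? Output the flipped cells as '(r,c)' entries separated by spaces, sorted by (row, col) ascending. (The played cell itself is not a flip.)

Dir NW: first cell '.' (not opp) -> no flip
Dir N: first cell 'B' (not opp) -> no flip
Dir NE: opp run (4,2) capped by B -> flip
Dir W: first cell '.' (not opp) -> no flip
Dir E: opp run (5,2), next='.' -> no flip
Dir SW: edge -> no flip
Dir S: edge -> no flip
Dir SE: edge -> no flip

Answer: (4,2)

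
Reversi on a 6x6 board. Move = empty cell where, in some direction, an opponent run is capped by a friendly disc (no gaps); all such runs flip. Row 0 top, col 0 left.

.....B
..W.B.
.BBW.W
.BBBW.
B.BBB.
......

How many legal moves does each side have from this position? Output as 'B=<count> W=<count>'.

-- B to move --
(0,1): no bracket -> illegal
(0,2): flips 1 -> legal
(0,3): flips 1 -> legal
(1,1): no bracket -> illegal
(1,3): flips 1 -> legal
(1,5): no bracket -> illegal
(2,4): flips 2 -> legal
(3,5): flips 1 -> legal
(4,5): no bracket -> illegal
B mobility = 5
-- W to move --
(0,3): flips 1 -> legal
(0,4): no bracket -> illegal
(1,0): no bracket -> illegal
(1,1): no bracket -> illegal
(1,3): no bracket -> illegal
(1,5): no bracket -> illegal
(2,0): flips 2 -> legal
(2,4): no bracket -> illegal
(3,0): flips 4 -> legal
(3,5): no bracket -> illegal
(4,1): flips 1 -> legal
(4,5): no bracket -> illegal
(5,0): no bracket -> illegal
(5,1): no bracket -> illegal
(5,2): flips 4 -> legal
(5,3): flips 2 -> legal
(5,4): flips 1 -> legal
(5,5): no bracket -> illegal
W mobility = 7

Answer: B=5 W=7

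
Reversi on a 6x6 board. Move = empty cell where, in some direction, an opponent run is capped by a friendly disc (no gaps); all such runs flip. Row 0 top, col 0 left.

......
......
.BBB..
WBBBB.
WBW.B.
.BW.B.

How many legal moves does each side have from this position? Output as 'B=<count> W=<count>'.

-- B to move --
(2,0): no bracket -> illegal
(4,3): flips 1 -> legal
(5,0): no bracket -> illegal
(5,3): flips 2 -> legal
B mobility = 2
-- W to move --
(1,0): no bracket -> illegal
(1,1): no bracket -> illegal
(1,2): flips 3 -> legal
(1,3): flips 2 -> legal
(1,4): no bracket -> illegal
(2,0): flips 1 -> legal
(2,4): flips 1 -> legal
(2,5): no bracket -> illegal
(3,5): flips 4 -> legal
(4,3): no bracket -> illegal
(4,5): no bracket -> illegal
(5,0): flips 1 -> legal
(5,3): no bracket -> illegal
(5,5): no bracket -> illegal
W mobility = 6

Answer: B=2 W=6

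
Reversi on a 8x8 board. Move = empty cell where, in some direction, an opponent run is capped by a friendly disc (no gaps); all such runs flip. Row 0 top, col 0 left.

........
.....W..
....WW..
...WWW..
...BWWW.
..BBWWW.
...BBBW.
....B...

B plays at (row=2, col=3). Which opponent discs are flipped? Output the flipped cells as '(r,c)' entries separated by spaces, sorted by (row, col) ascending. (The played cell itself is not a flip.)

Answer: (3,3)

Derivation:
Dir NW: first cell '.' (not opp) -> no flip
Dir N: first cell '.' (not opp) -> no flip
Dir NE: first cell '.' (not opp) -> no flip
Dir W: first cell '.' (not opp) -> no flip
Dir E: opp run (2,4) (2,5), next='.' -> no flip
Dir SW: first cell '.' (not opp) -> no flip
Dir S: opp run (3,3) capped by B -> flip
Dir SE: opp run (3,4) (4,5) (5,6), next='.' -> no flip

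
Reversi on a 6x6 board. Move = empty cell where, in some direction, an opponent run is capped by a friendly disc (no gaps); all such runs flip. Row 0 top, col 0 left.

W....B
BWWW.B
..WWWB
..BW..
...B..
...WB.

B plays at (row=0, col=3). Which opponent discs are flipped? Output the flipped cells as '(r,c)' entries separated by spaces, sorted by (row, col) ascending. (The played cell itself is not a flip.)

Answer: (1,3) (2,3) (3,3)

Derivation:
Dir NW: edge -> no flip
Dir N: edge -> no flip
Dir NE: edge -> no flip
Dir W: first cell '.' (not opp) -> no flip
Dir E: first cell '.' (not opp) -> no flip
Dir SW: opp run (1,2), next='.' -> no flip
Dir S: opp run (1,3) (2,3) (3,3) capped by B -> flip
Dir SE: first cell '.' (not opp) -> no flip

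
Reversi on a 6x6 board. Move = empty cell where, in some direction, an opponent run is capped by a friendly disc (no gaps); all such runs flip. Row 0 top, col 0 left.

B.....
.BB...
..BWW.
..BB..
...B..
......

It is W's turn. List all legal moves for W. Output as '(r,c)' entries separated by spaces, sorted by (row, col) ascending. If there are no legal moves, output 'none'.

(0,1): flips 1 -> legal
(0,2): no bracket -> illegal
(0,3): no bracket -> illegal
(1,0): no bracket -> illegal
(1,3): no bracket -> illegal
(2,0): no bracket -> illegal
(2,1): flips 1 -> legal
(3,1): no bracket -> illegal
(3,4): no bracket -> illegal
(4,1): flips 1 -> legal
(4,2): flips 1 -> legal
(4,4): no bracket -> illegal
(5,2): no bracket -> illegal
(5,3): flips 2 -> legal
(5,4): no bracket -> illegal

Answer: (0,1) (2,1) (4,1) (4,2) (5,3)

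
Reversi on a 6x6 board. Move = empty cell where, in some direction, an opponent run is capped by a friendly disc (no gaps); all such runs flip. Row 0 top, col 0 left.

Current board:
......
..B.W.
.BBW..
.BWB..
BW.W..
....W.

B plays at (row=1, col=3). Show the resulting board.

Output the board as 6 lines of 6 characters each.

Place B at (1,3); scan 8 dirs for brackets.
Dir NW: first cell '.' (not opp) -> no flip
Dir N: first cell '.' (not opp) -> no flip
Dir NE: first cell '.' (not opp) -> no flip
Dir W: first cell 'B' (not opp) -> no flip
Dir E: opp run (1,4), next='.' -> no flip
Dir SW: first cell 'B' (not opp) -> no flip
Dir S: opp run (2,3) capped by B -> flip
Dir SE: first cell '.' (not opp) -> no flip
All flips: (2,3)

Answer: ......
..BBW.
.BBB..
.BWB..
BW.W..
....W.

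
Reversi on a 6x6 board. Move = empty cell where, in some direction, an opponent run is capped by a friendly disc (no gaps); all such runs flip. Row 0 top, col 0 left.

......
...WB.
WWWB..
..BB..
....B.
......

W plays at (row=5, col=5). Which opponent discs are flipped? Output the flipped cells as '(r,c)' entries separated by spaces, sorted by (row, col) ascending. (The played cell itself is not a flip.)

Dir NW: opp run (4,4) (3,3) capped by W -> flip
Dir N: first cell '.' (not opp) -> no flip
Dir NE: edge -> no flip
Dir W: first cell '.' (not opp) -> no flip
Dir E: edge -> no flip
Dir SW: edge -> no flip
Dir S: edge -> no flip
Dir SE: edge -> no flip

Answer: (3,3) (4,4)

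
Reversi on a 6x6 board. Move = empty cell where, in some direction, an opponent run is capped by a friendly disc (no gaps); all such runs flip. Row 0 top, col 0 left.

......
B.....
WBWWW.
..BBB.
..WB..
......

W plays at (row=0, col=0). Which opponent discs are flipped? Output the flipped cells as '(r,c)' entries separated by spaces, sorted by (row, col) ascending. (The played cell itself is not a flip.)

Dir NW: edge -> no flip
Dir N: edge -> no flip
Dir NE: edge -> no flip
Dir W: edge -> no flip
Dir E: first cell '.' (not opp) -> no flip
Dir SW: edge -> no flip
Dir S: opp run (1,0) capped by W -> flip
Dir SE: first cell '.' (not opp) -> no flip

Answer: (1,0)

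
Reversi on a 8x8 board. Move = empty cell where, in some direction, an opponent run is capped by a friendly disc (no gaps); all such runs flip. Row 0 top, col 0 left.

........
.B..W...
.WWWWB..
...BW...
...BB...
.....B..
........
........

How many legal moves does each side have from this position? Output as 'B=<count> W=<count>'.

-- B to move --
(0,3): flips 1 -> legal
(0,4): flips 3 -> legal
(0,5): no bracket -> illegal
(1,0): no bracket -> illegal
(1,2): no bracket -> illegal
(1,3): flips 1 -> legal
(1,5): flips 1 -> legal
(2,0): flips 4 -> legal
(3,0): no bracket -> illegal
(3,1): flips 1 -> legal
(3,2): no bracket -> illegal
(3,5): flips 1 -> legal
(4,5): no bracket -> illegal
B mobility = 7
-- W to move --
(0,0): flips 1 -> legal
(0,1): flips 1 -> legal
(0,2): no bracket -> illegal
(1,0): no bracket -> illegal
(1,2): no bracket -> illegal
(1,5): no bracket -> illegal
(1,6): flips 1 -> legal
(2,0): no bracket -> illegal
(2,6): flips 1 -> legal
(3,2): flips 1 -> legal
(3,5): no bracket -> illegal
(3,6): flips 1 -> legal
(4,2): flips 1 -> legal
(4,5): no bracket -> illegal
(4,6): no bracket -> illegal
(5,2): flips 1 -> legal
(5,3): flips 2 -> legal
(5,4): flips 1 -> legal
(5,6): no bracket -> illegal
(6,4): no bracket -> illegal
(6,5): no bracket -> illegal
(6,6): flips 3 -> legal
W mobility = 11

Answer: B=7 W=11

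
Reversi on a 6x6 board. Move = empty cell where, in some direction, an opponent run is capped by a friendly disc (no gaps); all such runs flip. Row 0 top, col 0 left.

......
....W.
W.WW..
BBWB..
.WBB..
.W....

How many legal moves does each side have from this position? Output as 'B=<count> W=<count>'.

-- B to move --
(0,3): no bracket -> illegal
(0,4): no bracket -> illegal
(0,5): no bracket -> illegal
(1,0): flips 1 -> legal
(1,1): flips 1 -> legal
(1,2): flips 2 -> legal
(1,3): flips 2 -> legal
(1,5): no bracket -> illegal
(2,1): flips 1 -> legal
(2,4): no bracket -> illegal
(2,5): no bracket -> illegal
(3,4): no bracket -> illegal
(4,0): flips 1 -> legal
(5,0): no bracket -> illegal
(5,2): flips 1 -> legal
B mobility = 7
-- W to move --
(2,1): flips 1 -> legal
(2,4): flips 2 -> legal
(3,4): flips 1 -> legal
(4,0): flips 2 -> legal
(4,4): flips 3 -> legal
(5,2): flips 1 -> legal
(5,3): flips 4 -> legal
(5,4): flips 1 -> legal
W mobility = 8

Answer: B=7 W=8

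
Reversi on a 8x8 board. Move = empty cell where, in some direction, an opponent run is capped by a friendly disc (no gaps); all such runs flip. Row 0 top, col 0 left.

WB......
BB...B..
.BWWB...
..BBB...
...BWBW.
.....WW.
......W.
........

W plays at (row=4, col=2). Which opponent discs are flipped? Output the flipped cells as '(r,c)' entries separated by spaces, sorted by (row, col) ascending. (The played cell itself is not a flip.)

Dir NW: first cell '.' (not opp) -> no flip
Dir N: opp run (3,2) capped by W -> flip
Dir NE: opp run (3,3) (2,4) (1,5), next='.' -> no flip
Dir W: first cell '.' (not opp) -> no flip
Dir E: opp run (4,3) capped by W -> flip
Dir SW: first cell '.' (not opp) -> no flip
Dir S: first cell '.' (not opp) -> no flip
Dir SE: first cell '.' (not opp) -> no flip

Answer: (3,2) (4,3)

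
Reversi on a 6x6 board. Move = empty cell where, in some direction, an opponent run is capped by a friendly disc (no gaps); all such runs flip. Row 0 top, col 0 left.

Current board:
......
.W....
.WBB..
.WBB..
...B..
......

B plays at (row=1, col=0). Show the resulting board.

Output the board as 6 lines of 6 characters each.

Answer: ......
BW....
.BBB..
.WBB..
...B..
......

Derivation:
Place B at (1,0); scan 8 dirs for brackets.
Dir NW: edge -> no flip
Dir N: first cell '.' (not opp) -> no flip
Dir NE: first cell '.' (not opp) -> no flip
Dir W: edge -> no flip
Dir E: opp run (1,1), next='.' -> no flip
Dir SW: edge -> no flip
Dir S: first cell '.' (not opp) -> no flip
Dir SE: opp run (2,1) capped by B -> flip
All flips: (2,1)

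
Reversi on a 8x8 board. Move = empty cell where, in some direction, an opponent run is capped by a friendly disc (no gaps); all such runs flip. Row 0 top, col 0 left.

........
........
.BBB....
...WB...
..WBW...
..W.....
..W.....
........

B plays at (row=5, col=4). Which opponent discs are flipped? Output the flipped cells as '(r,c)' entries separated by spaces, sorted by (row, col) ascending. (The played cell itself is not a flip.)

Answer: (4,4)

Derivation:
Dir NW: first cell 'B' (not opp) -> no flip
Dir N: opp run (4,4) capped by B -> flip
Dir NE: first cell '.' (not opp) -> no flip
Dir W: first cell '.' (not opp) -> no flip
Dir E: first cell '.' (not opp) -> no flip
Dir SW: first cell '.' (not opp) -> no flip
Dir S: first cell '.' (not opp) -> no flip
Dir SE: first cell '.' (not opp) -> no flip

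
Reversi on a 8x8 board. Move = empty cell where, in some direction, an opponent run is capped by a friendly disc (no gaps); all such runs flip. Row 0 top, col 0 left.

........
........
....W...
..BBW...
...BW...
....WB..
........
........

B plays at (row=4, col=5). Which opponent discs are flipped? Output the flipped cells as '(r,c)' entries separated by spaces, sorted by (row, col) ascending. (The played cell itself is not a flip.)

Dir NW: opp run (3,4), next='.' -> no flip
Dir N: first cell '.' (not opp) -> no flip
Dir NE: first cell '.' (not opp) -> no flip
Dir W: opp run (4,4) capped by B -> flip
Dir E: first cell '.' (not opp) -> no flip
Dir SW: opp run (5,4), next='.' -> no flip
Dir S: first cell 'B' (not opp) -> no flip
Dir SE: first cell '.' (not opp) -> no flip

Answer: (4,4)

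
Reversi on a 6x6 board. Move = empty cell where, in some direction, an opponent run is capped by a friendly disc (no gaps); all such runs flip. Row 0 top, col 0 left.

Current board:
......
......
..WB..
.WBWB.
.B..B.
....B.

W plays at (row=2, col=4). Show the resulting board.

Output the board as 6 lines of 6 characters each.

Place W at (2,4); scan 8 dirs for brackets.
Dir NW: first cell '.' (not opp) -> no flip
Dir N: first cell '.' (not opp) -> no flip
Dir NE: first cell '.' (not opp) -> no flip
Dir W: opp run (2,3) capped by W -> flip
Dir E: first cell '.' (not opp) -> no flip
Dir SW: first cell 'W' (not opp) -> no flip
Dir S: opp run (3,4) (4,4) (5,4), next=edge -> no flip
Dir SE: first cell '.' (not opp) -> no flip
All flips: (2,3)

Answer: ......
......
..WWW.
.WBWB.
.B..B.
....B.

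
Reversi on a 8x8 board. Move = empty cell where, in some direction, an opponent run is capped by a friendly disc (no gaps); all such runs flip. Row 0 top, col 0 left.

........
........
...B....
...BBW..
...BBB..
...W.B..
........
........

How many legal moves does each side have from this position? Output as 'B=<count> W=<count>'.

-- B to move --
(2,4): no bracket -> illegal
(2,5): flips 1 -> legal
(2,6): flips 1 -> legal
(3,6): flips 1 -> legal
(4,2): no bracket -> illegal
(4,6): no bracket -> illegal
(5,2): no bracket -> illegal
(5,4): no bracket -> illegal
(6,2): flips 1 -> legal
(6,3): flips 1 -> legal
(6,4): no bracket -> illegal
B mobility = 5
-- W to move --
(1,2): no bracket -> illegal
(1,3): flips 3 -> legal
(1,4): no bracket -> illegal
(2,2): no bracket -> illegal
(2,4): no bracket -> illegal
(2,5): no bracket -> illegal
(3,2): flips 2 -> legal
(3,6): no bracket -> illegal
(4,2): no bracket -> illegal
(4,6): no bracket -> illegal
(5,2): no bracket -> illegal
(5,4): no bracket -> illegal
(5,6): no bracket -> illegal
(6,4): no bracket -> illegal
(6,5): flips 2 -> legal
(6,6): no bracket -> illegal
W mobility = 3

Answer: B=5 W=3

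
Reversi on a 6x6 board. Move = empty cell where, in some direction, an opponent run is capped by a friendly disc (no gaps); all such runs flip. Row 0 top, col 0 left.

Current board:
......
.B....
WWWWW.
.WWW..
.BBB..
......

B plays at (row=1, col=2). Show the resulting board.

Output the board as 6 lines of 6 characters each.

Place B at (1,2); scan 8 dirs for brackets.
Dir NW: first cell '.' (not opp) -> no flip
Dir N: first cell '.' (not opp) -> no flip
Dir NE: first cell '.' (not opp) -> no flip
Dir W: first cell 'B' (not opp) -> no flip
Dir E: first cell '.' (not opp) -> no flip
Dir SW: opp run (2,1), next='.' -> no flip
Dir S: opp run (2,2) (3,2) capped by B -> flip
Dir SE: opp run (2,3), next='.' -> no flip
All flips: (2,2) (3,2)

Answer: ......
.BB...
WWBWW.
.WBW..
.BBB..
......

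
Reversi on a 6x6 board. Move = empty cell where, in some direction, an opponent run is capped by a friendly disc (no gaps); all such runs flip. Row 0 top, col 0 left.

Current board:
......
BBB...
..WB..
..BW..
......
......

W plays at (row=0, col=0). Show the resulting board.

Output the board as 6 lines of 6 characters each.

Answer: W.....
BWB...
..WB..
..BW..
......
......

Derivation:
Place W at (0,0); scan 8 dirs for brackets.
Dir NW: edge -> no flip
Dir N: edge -> no flip
Dir NE: edge -> no flip
Dir W: edge -> no flip
Dir E: first cell '.' (not opp) -> no flip
Dir SW: edge -> no flip
Dir S: opp run (1,0), next='.' -> no flip
Dir SE: opp run (1,1) capped by W -> flip
All flips: (1,1)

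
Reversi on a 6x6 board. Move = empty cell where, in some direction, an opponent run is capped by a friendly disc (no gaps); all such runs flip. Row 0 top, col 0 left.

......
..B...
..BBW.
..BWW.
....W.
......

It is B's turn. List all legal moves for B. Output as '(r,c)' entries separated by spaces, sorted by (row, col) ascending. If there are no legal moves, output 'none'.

Answer: (2,5) (3,5) (4,3) (4,5) (5,5)

Derivation:
(1,3): no bracket -> illegal
(1,4): no bracket -> illegal
(1,5): no bracket -> illegal
(2,5): flips 1 -> legal
(3,5): flips 2 -> legal
(4,2): no bracket -> illegal
(4,3): flips 1 -> legal
(4,5): flips 1 -> legal
(5,3): no bracket -> illegal
(5,4): no bracket -> illegal
(5,5): flips 2 -> legal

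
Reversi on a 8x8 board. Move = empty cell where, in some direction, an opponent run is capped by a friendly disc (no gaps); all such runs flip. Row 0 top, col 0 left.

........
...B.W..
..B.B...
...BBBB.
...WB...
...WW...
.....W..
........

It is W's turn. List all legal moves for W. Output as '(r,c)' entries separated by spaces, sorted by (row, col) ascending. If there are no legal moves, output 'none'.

(0,2): no bracket -> illegal
(0,3): no bracket -> illegal
(0,4): no bracket -> illegal
(1,1): no bracket -> illegal
(1,2): no bracket -> illegal
(1,4): flips 3 -> legal
(2,1): no bracket -> illegal
(2,3): flips 1 -> legal
(2,5): flips 1 -> legal
(2,6): flips 2 -> legal
(2,7): no bracket -> illegal
(3,1): no bracket -> illegal
(3,2): no bracket -> illegal
(3,7): no bracket -> illegal
(4,2): flips 2 -> legal
(4,5): flips 1 -> legal
(4,6): no bracket -> illegal
(4,7): no bracket -> illegal
(5,5): no bracket -> illegal

Answer: (1,4) (2,3) (2,5) (2,6) (4,2) (4,5)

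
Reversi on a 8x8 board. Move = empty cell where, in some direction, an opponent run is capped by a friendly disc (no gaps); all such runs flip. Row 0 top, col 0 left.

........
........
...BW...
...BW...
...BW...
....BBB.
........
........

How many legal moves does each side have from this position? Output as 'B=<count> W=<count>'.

-- B to move --
(1,3): no bracket -> illegal
(1,4): flips 3 -> legal
(1,5): flips 1 -> legal
(2,5): flips 2 -> legal
(3,5): flips 1 -> legal
(4,5): flips 2 -> legal
(5,3): no bracket -> illegal
B mobility = 5
-- W to move --
(1,2): flips 1 -> legal
(1,3): no bracket -> illegal
(1,4): no bracket -> illegal
(2,2): flips 2 -> legal
(3,2): flips 1 -> legal
(4,2): flips 2 -> legal
(4,5): no bracket -> illegal
(4,6): no bracket -> illegal
(4,7): no bracket -> illegal
(5,2): flips 1 -> legal
(5,3): no bracket -> illegal
(5,7): no bracket -> illegal
(6,3): no bracket -> illegal
(6,4): flips 1 -> legal
(6,5): no bracket -> illegal
(6,6): flips 1 -> legal
(6,7): no bracket -> illegal
W mobility = 7

Answer: B=5 W=7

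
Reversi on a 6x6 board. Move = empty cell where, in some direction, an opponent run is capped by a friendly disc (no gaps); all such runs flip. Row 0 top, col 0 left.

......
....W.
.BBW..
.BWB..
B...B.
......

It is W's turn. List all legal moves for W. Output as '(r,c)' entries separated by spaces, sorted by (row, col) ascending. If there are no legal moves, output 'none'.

Answer: (1,0) (1,2) (2,0) (3,0) (3,4) (4,3)

Derivation:
(1,0): flips 1 -> legal
(1,1): no bracket -> illegal
(1,2): flips 1 -> legal
(1,3): no bracket -> illegal
(2,0): flips 2 -> legal
(2,4): no bracket -> illegal
(3,0): flips 1 -> legal
(3,4): flips 1 -> legal
(3,5): no bracket -> illegal
(4,1): no bracket -> illegal
(4,2): no bracket -> illegal
(4,3): flips 1 -> legal
(4,5): no bracket -> illegal
(5,0): no bracket -> illegal
(5,1): no bracket -> illegal
(5,3): no bracket -> illegal
(5,4): no bracket -> illegal
(5,5): no bracket -> illegal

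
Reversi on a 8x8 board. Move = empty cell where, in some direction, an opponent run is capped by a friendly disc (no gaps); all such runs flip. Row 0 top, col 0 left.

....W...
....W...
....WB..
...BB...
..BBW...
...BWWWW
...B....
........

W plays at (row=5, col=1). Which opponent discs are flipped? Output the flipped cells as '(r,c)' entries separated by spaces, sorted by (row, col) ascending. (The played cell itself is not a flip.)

Answer: (3,3) (4,2)

Derivation:
Dir NW: first cell '.' (not opp) -> no flip
Dir N: first cell '.' (not opp) -> no flip
Dir NE: opp run (4,2) (3,3) capped by W -> flip
Dir W: first cell '.' (not opp) -> no flip
Dir E: first cell '.' (not opp) -> no flip
Dir SW: first cell '.' (not opp) -> no flip
Dir S: first cell '.' (not opp) -> no flip
Dir SE: first cell '.' (not opp) -> no flip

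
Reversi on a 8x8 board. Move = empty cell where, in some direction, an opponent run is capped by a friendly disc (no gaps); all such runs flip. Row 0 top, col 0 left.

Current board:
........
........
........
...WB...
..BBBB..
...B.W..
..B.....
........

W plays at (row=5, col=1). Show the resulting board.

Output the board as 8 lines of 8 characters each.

Place W at (5,1); scan 8 dirs for brackets.
Dir NW: first cell '.' (not opp) -> no flip
Dir N: first cell '.' (not opp) -> no flip
Dir NE: opp run (4,2) capped by W -> flip
Dir W: first cell '.' (not opp) -> no flip
Dir E: first cell '.' (not opp) -> no flip
Dir SW: first cell '.' (not opp) -> no flip
Dir S: first cell '.' (not opp) -> no flip
Dir SE: opp run (6,2), next='.' -> no flip
All flips: (4,2)

Answer: ........
........
........
...WB...
..WBBB..
.W.B.W..
..B.....
........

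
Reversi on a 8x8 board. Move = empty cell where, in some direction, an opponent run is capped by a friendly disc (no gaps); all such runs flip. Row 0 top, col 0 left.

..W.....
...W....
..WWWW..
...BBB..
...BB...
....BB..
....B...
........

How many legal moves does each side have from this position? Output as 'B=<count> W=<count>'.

Answer: B=6 W=7

Derivation:
-- B to move --
(0,1): no bracket -> illegal
(0,3): flips 2 -> legal
(0,4): no bracket -> illegal
(1,1): flips 1 -> legal
(1,2): flips 1 -> legal
(1,4): flips 1 -> legal
(1,5): flips 2 -> legal
(1,6): flips 1 -> legal
(2,1): no bracket -> illegal
(2,6): no bracket -> illegal
(3,1): no bracket -> illegal
(3,2): no bracket -> illegal
(3,6): no bracket -> illegal
B mobility = 6
-- W to move --
(2,6): no bracket -> illegal
(3,2): no bracket -> illegal
(3,6): no bracket -> illegal
(4,2): flips 1 -> legal
(4,5): flips 2 -> legal
(4,6): flips 1 -> legal
(5,2): flips 2 -> legal
(5,3): flips 2 -> legal
(5,6): no bracket -> illegal
(6,3): no bracket -> illegal
(6,5): no bracket -> illegal
(6,6): flips 3 -> legal
(7,3): no bracket -> illegal
(7,4): flips 4 -> legal
(7,5): no bracket -> illegal
W mobility = 7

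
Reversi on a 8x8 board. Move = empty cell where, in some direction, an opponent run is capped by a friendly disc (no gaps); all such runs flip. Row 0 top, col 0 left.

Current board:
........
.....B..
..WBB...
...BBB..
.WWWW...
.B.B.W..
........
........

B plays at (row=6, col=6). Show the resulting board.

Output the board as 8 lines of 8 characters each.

Place B at (6,6); scan 8 dirs for brackets.
Dir NW: opp run (5,5) (4,4) capped by B -> flip
Dir N: first cell '.' (not opp) -> no flip
Dir NE: first cell '.' (not opp) -> no flip
Dir W: first cell '.' (not opp) -> no flip
Dir E: first cell '.' (not opp) -> no flip
Dir SW: first cell '.' (not opp) -> no flip
Dir S: first cell '.' (not opp) -> no flip
Dir SE: first cell '.' (not opp) -> no flip
All flips: (4,4) (5,5)

Answer: ........
.....B..
..WBB...
...BBB..
.WWWB...
.B.B.B..
......B.
........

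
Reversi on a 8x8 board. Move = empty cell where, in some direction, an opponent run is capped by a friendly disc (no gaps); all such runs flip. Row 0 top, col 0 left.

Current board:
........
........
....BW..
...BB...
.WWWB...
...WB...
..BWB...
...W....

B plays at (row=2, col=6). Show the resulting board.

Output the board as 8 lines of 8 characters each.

Answer: ........
........
....BBB.
...BB...
.WWWB...
...WB...
..BWB...
...W....

Derivation:
Place B at (2,6); scan 8 dirs for brackets.
Dir NW: first cell '.' (not opp) -> no flip
Dir N: first cell '.' (not opp) -> no flip
Dir NE: first cell '.' (not opp) -> no flip
Dir W: opp run (2,5) capped by B -> flip
Dir E: first cell '.' (not opp) -> no flip
Dir SW: first cell '.' (not opp) -> no flip
Dir S: first cell '.' (not opp) -> no flip
Dir SE: first cell '.' (not opp) -> no flip
All flips: (2,5)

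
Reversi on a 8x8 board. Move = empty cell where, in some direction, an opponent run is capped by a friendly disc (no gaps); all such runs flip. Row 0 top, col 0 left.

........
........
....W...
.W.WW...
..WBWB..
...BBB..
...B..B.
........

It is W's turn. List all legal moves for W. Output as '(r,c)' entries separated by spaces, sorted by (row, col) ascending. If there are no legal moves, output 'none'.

Answer: (4,6) (5,2) (5,6) (6,2) (6,4) (7,3) (7,7)

Derivation:
(3,2): no bracket -> illegal
(3,5): no bracket -> illegal
(3,6): no bracket -> illegal
(4,6): flips 1 -> legal
(5,2): flips 1 -> legal
(5,6): flips 1 -> legal
(5,7): no bracket -> illegal
(6,2): flips 1 -> legal
(6,4): flips 2 -> legal
(6,5): no bracket -> illegal
(6,7): no bracket -> illegal
(7,2): no bracket -> illegal
(7,3): flips 3 -> legal
(7,4): no bracket -> illegal
(7,5): no bracket -> illegal
(7,6): no bracket -> illegal
(7,7): flips 2 -> legal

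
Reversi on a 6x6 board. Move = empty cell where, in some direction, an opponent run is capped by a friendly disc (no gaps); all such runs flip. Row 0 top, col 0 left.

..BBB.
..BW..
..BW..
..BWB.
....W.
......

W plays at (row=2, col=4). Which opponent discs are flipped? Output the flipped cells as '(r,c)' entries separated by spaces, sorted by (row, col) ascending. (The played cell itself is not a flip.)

Answer: (3,4)

Derivation:
Dir NW: first cell 'W' (not opp) -> no flip
Dir N: first cell '.' (not opp) -> no flip
Dir NE: first cell '.' (not opp) -> no flip
Dir W: first cell 'W' (not opp) -> no flip
Dir E: first cell '.' (not opp) -> no flip
Dir SW: first cell 'W' (not opp) -> no flip
Dir S: opp run (3,4) capped by W -> flip
Dir SE: first cell '.' (not opp) -> no flip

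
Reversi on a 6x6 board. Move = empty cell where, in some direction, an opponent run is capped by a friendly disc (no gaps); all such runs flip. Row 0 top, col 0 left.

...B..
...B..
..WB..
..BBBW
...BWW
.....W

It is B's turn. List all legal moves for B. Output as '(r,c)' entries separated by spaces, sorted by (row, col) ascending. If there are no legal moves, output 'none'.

(1,1): flips 1 -> legal
(1,2): flips 1 -> legal
(2,1): flips 1 -> legal
(2,4): no bracket -> illegal
(2,5): no bracket -> illegal
(3,1): flips 1 -> legal
(5,3): no bracket -> illegal
(5,4): flips 1 -> legal

Answer: (1,1) (1,2) (2,1) (3,1) (5,4)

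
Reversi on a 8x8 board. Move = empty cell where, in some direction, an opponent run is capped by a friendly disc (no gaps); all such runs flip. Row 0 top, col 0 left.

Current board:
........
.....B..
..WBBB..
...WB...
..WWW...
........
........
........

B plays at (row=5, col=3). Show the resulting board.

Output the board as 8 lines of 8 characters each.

Place B at (5,3); scan 8 dirs for brackets.
Dir NW: opp run (4,2), next='.' -> no flip
Dir N: opp run (4,3) (3,3) capped by B -> flip
Dir NE: opp run (4,4), next='.' -> no flip
Dir W: first cell '.' (not opp) -> no flip
Dir E: first cell '.' (not opp) -> no flip
Dir SW: first cell '.' (not opp) -> no flip
Dir S: first cell '.' (not opp) -> no flip
Dir SE: first cell '.' (not opp) -> no flip
All flips: (3,3) (4,3)

Answer: ........
.....B..
..WBBB..
...BB...
..WBW...
...B....
........
........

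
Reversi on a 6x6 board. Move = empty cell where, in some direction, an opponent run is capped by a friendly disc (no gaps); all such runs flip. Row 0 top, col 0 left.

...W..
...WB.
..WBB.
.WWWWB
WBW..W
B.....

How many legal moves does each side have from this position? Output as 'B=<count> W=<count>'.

-- B to move --
(0,2): flips 1 -> legal
(0,4): no bracket -> illegal
(1,1): no bracket -> illegal
(1,2): flips 1 -> legal
(2,0): no bracket -> illegal
(2,1): flips 2 -> legal
(2,5): no bracket -> illegal
(3,0): flips 5 -> legal
(4,3): flips 2 -> legal
(4,4): flips 1 -> legal
(5,1): flips 2 -> legal
(5,2): no bracket -> illegal
(5,3): no bracket -> illegal
(5,4): no bracket -> illegal
(5,5): flips 1 -> legal
B mobility = 8
-- W to move --
(0,4): flips 2 -> legal
(0,5): flips 2 -> legal
(1,2): flips 1 -> legal
(1,5): flips 2 -> legal
(2,5): flips 4 -> legal
(3,0): no bracket -> illegal
(4,4): no bracket -> illegal
(5,1): flips 1 -> legal
(5,2): no bracket -> illegal
W mobility = 6

Answer: B=8 W=6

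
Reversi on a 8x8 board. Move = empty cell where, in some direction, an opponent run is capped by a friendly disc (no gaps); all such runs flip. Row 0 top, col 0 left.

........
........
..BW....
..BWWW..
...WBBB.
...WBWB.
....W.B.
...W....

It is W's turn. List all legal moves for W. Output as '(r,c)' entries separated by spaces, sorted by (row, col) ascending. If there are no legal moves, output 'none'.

(1,1): flips 1 -> legal
(1,2): no bracket -> illegal
(1,3): no bracket -> illegal
(2,1): flips 2 -> legal
(3,1): flips 1 -> legal
(3,6): no bracket -> illegal
(3,7): flips 1 -> legal
(4,1): flips 1 -> legal
(4,2): no bracket -> illegal
(4,7): flips 3 -> legal
(5,7): flips 2 -> legal
(6,3): no bracket -> illegal
(6,5): flips 1 -> legal
(6,7): flips 2 -> legal
(7,5): no bracket -> illegal
(7,6): no bracket -> illegal
(7,7): flips 1 -> legal

Answer: (1,1) (2,1) (3,1) (3,7) (4,1) (4,7) (5,7) (6,5) (6,7) (7,7)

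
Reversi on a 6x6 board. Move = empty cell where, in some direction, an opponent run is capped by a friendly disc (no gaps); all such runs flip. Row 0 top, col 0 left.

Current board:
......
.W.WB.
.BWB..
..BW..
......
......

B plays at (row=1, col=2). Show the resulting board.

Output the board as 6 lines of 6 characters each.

Place B at (1,2); scan 8 dirs for brackets.
Dir NW: first cell '.' (not opp) -> no flip
Dir N: first cell '.' (not opp) -> no flip
Dir NE: first cell '.' (not opp) -> no flip
Dir W: opp run (1,1), next='.' -> no flip
Dir E: opp run (1,3) capped by B -> flip
Dir SW: first cell 'B' (not opp) -> no flip
Dir S: opp run (2,2) capped by B -> flip
Dir SE: first cell 'B' (not opp) -> no flip
All flips: (1,3) (2,2)

Answer: ......
.WBBB.
.BBB..
..BW..
......
......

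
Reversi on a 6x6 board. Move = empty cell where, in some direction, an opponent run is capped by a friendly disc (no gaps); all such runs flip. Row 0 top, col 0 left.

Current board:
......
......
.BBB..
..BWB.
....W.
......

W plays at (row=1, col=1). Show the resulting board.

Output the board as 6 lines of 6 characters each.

Answer: ......
.W....
.BWB..
..BWB.
....W.
......

Derivation:
Place W at (1,1); scan 8 dirs for brackets.
Dir NW: first cell '.' (not opp) -> no flip
Dir N: first cell '.' (not opp) -> no flip
Dir NE: first cell '.' (not opp) -> no flip
Dir W: first cell '.' (not opp) -> no flip
Dir E: first cell '.' (not opp) -> no flip
Dir SW: first cell '.' (not opp) -> no flip
Dir S: opp run (2,1), next='.' -> no flip
Dir SE: opp run (2,2) capped by W -> flip
All flips: (2,2)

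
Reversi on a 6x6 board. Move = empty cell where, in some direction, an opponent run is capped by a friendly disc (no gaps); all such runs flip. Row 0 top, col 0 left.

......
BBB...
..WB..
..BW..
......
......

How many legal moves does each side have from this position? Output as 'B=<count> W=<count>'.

-- B to move --
(1,3): no bracket -> illegal
(2,1): flips 1 -> legal
(2,4): no bracket -> illegal
(3,1): no bracket -> illegal
(3,4): flips 1 -> legal
(4,2): no bracket -> illegal
(4,3): flips 1 -> legal
(4,4): flips 2 -> legal
B mobility = 4
-- W to move --
(0,0): flips 1 -> legal
(0,1): no bracket -> illegal
(0,2): flips 1 -> legal
(0,3): no bracket -> illegal
(1,3): flips 1 -> legal
(1,4): no bracket -> illegal
(2,0): no bracket -> illegal
(2,1): no bracket -> illegal
(2,4): flips 1 -> legal
(3,1): flips 1 -> legal
(3,4): no bracket -> illegal
(4,1): no bracket -> illegal
(4,2): flips 1 -> legal
(4,3): no bracket -> illegal
W mobility = 6

Answer: B=4 W=6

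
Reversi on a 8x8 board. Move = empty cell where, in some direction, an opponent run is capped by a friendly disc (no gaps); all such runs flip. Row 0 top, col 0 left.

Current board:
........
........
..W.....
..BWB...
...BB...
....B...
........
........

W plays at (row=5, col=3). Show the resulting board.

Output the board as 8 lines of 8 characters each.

Place W at (5,3); scan 8 dirs for brackets.
Dir NW: first cell '.' (not opp) -> no flip
Dir N: opp run (4,3) capped by W -> flip
Dir NE: opp run (4,4), next='.' -> no flip
Dir W: first cell '.' (not opp) -> no flip
Dir E: opp run (5,4), next='.' -> no flip
Dir SW: first cell '.' (not opp) -> no flip
Dir S: first cell '.' (not opp) -> no flip
Dir SE: first cell '.' (not opp) -> no flip
All flips: (4,3)

Answer: ........
........
..W.....
..BWB...
...WB...
...WB...
........
........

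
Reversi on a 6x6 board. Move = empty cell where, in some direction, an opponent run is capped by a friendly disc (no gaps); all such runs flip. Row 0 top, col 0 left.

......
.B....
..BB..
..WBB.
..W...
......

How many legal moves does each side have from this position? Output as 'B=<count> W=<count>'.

Answer: B=4 W=4

Derivation:
-- B to move --
(2,1): no bracket -> illegal
(3,1): flips 1 -> legal
(4,1): flips 1 -> legal
(4,3): no bracket -> illegal
(5,1): flips 1 -> legal
(5,2): flips 2 -> legal
(5,3): no bracket -> illegal
B mobility = 4
-- W to move --
(0,0): no bracket -> illegal
(0,1): no bracket -> illegal
(0,2): no bracket -> illegal
(1,0): no bracket -> illegal
(1,2): flips 1 -> legal
(1,3): no bracket -> illegal
(1,4): flips 1 -> legal
(2,0): no bracket -> illegal
(2,1): no bracket -> illegal
(2,4): flips 1 -> legal
(2,5): no bracket -> illegal
(3,1): no bracket -> illegal
(3,5): flips 2 -> legal
(4,3): no bracket -> illegal
(4,4): no bracket -> illegal
(4,5): no bracket -> illegal
W mobility = 4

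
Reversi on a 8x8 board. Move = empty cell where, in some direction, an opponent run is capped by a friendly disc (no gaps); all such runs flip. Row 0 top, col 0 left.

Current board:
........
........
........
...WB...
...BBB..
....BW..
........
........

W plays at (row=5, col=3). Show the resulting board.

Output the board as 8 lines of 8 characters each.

Place W at (5,3); scan 8 dirs for brackets.
Dir NW: first cell '.' (not opp) -> no flip
Dir N: opp run (4,3) capped by W -> flip
Dir NE: opp run (4,4), next='.' -> no flip
Dir W: first cell '.' (not opp) -> no flip
Dir E: opp run (5,4) capped by W -> flip
Dir SW: first cell '.' (not opp) -> no flip
Dir S: first cell '.' (not opp) -> no flip
Dir SE: first cell '.' (not opp) -> no flip
All flips: (4,3) (5,4)

Answer: ........
........
........
...WB...
...WBB..
...WWW..
........
........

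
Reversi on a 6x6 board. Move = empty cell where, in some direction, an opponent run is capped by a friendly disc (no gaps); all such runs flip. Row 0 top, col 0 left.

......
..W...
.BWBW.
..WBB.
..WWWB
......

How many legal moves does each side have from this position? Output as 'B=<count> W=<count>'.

-- B to move --
(0,1): flips 1 -> legal
(0,2): no bracket -> illegal
(0,3): flips 1 -> legal
(1,1): flips 1 -> legal
(1,3): no bracket -> illegal
(1,4): flips 1 -> legal
(1,5): flips 1 -> legal
(2,5): flips 1 -> legal
(3,1): flips 1 -> legal
(3,5): no bracket -> illegal
(4,1): flips 4 -> legal
(5,1): flips 1 -> legal
(5,2): flips 1 -> legal
(5,3): flips 1 -> legal
(5,4): flips 3 -> legal
(5,5): flips 1 -> legal
B mobility = 13
-- W to move --
(1,0): flips 1 -> legal
(1,1): no bracket -> illegal
(1,3): flips 2 -> legal
(1,4): flips 1 -> legal
(2,0): flips 1 -> legal
(2,5): flips 1 -> legal
(3,0): flips 1 -> legal
(3,1): no bracket -> illegal
(3,5): flips 2 -> legal
(5,4): no bracket -> illegal
(5,5): no bracket -> illegal
W mobility = 7

Answer: B=13 W=7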